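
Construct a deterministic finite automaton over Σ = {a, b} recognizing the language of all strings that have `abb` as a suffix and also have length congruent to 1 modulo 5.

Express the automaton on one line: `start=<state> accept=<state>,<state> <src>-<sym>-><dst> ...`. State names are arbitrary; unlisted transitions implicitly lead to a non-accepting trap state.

start=S0 accept=S18 S0-a->S1 S0-b->S2 S1-a->S3 S1-b->S4 S2-a->S3 S2-b->S5 S3-a->S6 S3-b->S7 S4-a->S6 S4-b->S8 S5-a->S6 S5-b->S9 S6-a->S10 S6-b->S11 S7-a->S10 S7-b->S12 S8-a->S10 S8-b->S13 S9-a->S10 S9-b->S13 S10-a->S14 S10-b->S15 S11-a->S14 S11-b->S16 S12-a->S14 S12-b->S0 S13-a->S14 S13-b->S0 S14-a->S1 S14-b->S17 S15-a->S1 S15-b->S18 S16-a->S1 S16-b->S2 S17-a->S3 S17-b->S19 S18-a->S3 S18-b->S5 S19-a->S6 S19-b->S9

Handle the two conditions separately and then intersect. One (4 states) tracks how much of the suffix `abb` has currently been matched; the other (5 states) tracks the input length modulo 5. Each combined state is a pair, one component from each; accept when both components accept.
          a    b  
>  S0     S1   S2 
   S1     S3   S4 
   S2     S3   S5 
   S3     S6   S7 
   S4     S6   S8 
   S5     S6   S9 
   S6    S10  S11 
   S7    S10  S12 
   S8    S10  S13 
   S9    S10  S13 
   S10   S14  S15 
   S11   S14  S16 
   S12   S14   S0 
   S13   S14   S0 
   S14    S1  S17 
   S15    S1  S18 
   S16    S1   S2 
   S17    S3  S19 
 * S18    S3   S5 
   S19    S6   S9 
(> = start, * = accepting)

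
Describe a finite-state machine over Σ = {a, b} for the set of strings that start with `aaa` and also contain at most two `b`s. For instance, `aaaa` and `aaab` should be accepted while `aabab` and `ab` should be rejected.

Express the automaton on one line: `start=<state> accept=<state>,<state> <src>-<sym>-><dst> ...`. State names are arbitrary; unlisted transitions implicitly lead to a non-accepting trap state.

start=S0 accept=S4,S5,S6 S0-a->S1 S0-b->S2 S1-a->S3 S1-b->S2 S2-a->S2 S2-b->S2 S3-a->S4 S3-b->S2 S4-a->S4 S4-b->S5 S5-a->S5 S5-b->S6 S6-a->S6 S6-b->S2

Build one automaton per condition and run them in lockstep. One (5 states) tracks whether the input so far still matches the prefix `aaa`; the other (4 states) tracks the count of `b`s, saturating at 3. Each combined state is a pair, one component from each; accept when both components accept. Minimizing collapses redundant product states.
7 states suffice.
        a   b  
>  S0   S1  S2 
   S1   S3  S2 
   S2   S2  S2 
   S3   S4  S2 
 * S4   S4  S5 
 * S5   S5  S6 
 * S6   S6  S2 
(> = start, * = accepting)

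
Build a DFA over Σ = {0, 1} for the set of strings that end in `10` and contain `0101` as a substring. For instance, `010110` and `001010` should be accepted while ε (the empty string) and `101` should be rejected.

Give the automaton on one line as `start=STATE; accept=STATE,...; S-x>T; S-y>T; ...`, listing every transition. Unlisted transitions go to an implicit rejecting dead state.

start=q0; accept=q5; q0-0>q1; q0-1>q0; q1-0>q1; q1-1>q2; q2-0>q3; q2-1>q0; q3-0>q1; q3-1>q4; q4-0>q5; q4-1>q4; q5-0>q6; q5-1>q4; q6-0>q6; q6-1>q4

Handle the two conditions separately and then intersect. The first has 3 states tracking how much of the suffix `10` has currently been matched; the second has 5 states tracking whether and how much of `0101` has been seen. A product state is a pair (one from each), accepting exactly when both do. After merging equivalent states the machine shrinks.
With 7 states:
        0   1  
>  q0   q1  q0 
   q1   q1  q2 
   q2   q3  q0 
   q3   q1  q4 
   q4   q5  q4 
 * q5   q6  q4 
   q6   q6  q4 
(> = start, * = accepting)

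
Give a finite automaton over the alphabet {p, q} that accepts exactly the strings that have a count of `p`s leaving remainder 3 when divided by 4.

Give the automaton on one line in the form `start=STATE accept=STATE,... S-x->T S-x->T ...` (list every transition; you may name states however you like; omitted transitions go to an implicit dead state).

start=S0 accept=S3 S0-p->S1 S0-q->S0 S1-p->S2 S1-q->S1 S2-p->S3 S2-q->S2 S3-p->S0 S3-q->S3

The only thing that matters is how many `p`s have appeared, reduced mod 4. Use one state per residue: S0 for 0, …, S3 for 3. Reading `p` moves to the next residue; anything else stays put. S3 is accepting.
A 4-state machine:
        p   q  
>  S0   S1  S0 
   S1   S2  S1 
   S2   S3  S2 
 * S3   S0  S3 
(> = start, * = accepting)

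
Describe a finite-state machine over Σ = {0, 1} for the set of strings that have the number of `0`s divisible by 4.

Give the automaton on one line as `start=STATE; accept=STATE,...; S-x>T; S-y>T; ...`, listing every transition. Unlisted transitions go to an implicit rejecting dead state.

start=q0; accept=q0; q0-0>q1; q0-1>q0; q1-0>q2; q1-1>q1; q2-0>q3; q2-1>q2; q3-0>q0; q3-1>q3

Keep the running count of `0`s modulo 4: each `0` advances along the cycle q0 → q1 → q2 → q3 → q0 while other symbols loop. Accept at q0.
4 states suffice.
        0   1  
>* q0   q1  q0 
   q1   q2  q1 
   q2   q3  q2 
   q3   q0  q3 
(> = start, * = accepting)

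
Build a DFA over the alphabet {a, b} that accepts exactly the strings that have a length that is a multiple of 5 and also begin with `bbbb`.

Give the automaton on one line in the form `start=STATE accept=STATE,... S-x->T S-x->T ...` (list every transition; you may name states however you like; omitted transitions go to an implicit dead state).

start=s0 accept=s6 s0-a->s1 s0-b->s2 s1-a->s1 s1-b->s1 s2-a->s1 s2-b->s3 s3-a->s1 s3-b->s4 s4-a->s1 s4-b->s5 s5-a->s6 s5-b->s6 s6-a->s7 s6-b->s7 s7-a->s8 s7-b->s8 s8-a->s9 s8-b->s9 s9-a->s5 s9-b->s5

Run two small machines in parallel and take their product. One (5 states) tracks the input length modulo 5; the other (6 states) tracks whether the input so far still matches the prefix `bbbb`. Each combined state is a pair, one component from each; accept when both components accept. After merging equivalent states the machine shrinks.
        a   b  
>  s0   s1  s2 
   s1   s1  s1 
   s2   s1  s3 
   s3   s1  s4 
   s4   s1  s5 
   s5   s6  s6 
 * s6   s7  s7 
   s7   s8  s8 
   s8   s9  s9 
   s9   s5  s5 
(> = start, * = accepting)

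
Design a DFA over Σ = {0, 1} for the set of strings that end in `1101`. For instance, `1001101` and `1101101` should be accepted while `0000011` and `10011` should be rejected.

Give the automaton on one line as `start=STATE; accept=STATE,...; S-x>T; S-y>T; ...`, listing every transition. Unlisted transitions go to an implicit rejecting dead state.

Let each state record the length of the longest suffix of the input read so far that is also a prefix of `1101`. B means the last symbol is `1`; C means the last 2 symbols are `11`; D means the last 3 symbols are `110`; E means the last 4 symbols are `1101`. Accept only at E, where the string currently ends in `1101`.
       0  1 
>  A   A  B 
   B   A  C 
   C   D  C 
   D   A  E 
 * E   A  C 
(> = start, * = accepting)

start=A; accept=E; A-0>A; A-1>B; B-0>A; B-1>C; C-0>D; C-1>C; D-0>A; D-1>E; E-0>A; E-1>C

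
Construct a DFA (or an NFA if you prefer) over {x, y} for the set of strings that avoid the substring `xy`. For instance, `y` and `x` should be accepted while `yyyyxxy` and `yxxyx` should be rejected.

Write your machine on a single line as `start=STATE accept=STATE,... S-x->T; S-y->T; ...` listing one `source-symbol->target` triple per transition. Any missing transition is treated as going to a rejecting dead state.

start=q0; accept=q0,q1; q0-x->q1; q0-y->q0; q1-x->q1; q1-y->q2; q2-x->q2; q2-y->q2

Track partial matches of the forbidden pattern `xy`. State q2 is a dead state reached once `xy` has occurred; every other state accepts. q0 means no part of `xy` is currently matched.
With 3 states:
        x   y  
>* q0   q1  q0 
 * q1   q1  q2 
   q2   q2  q2 
(> = start, * = accepting)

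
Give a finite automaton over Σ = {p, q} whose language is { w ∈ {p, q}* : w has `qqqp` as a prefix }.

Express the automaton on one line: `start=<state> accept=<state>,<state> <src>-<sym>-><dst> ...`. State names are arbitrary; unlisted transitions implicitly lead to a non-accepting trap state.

start=s0 accept=s4 s0-p->s5 s0-q->s1 s1-p->s5 s1-q->s2 s2-p->s5 s2-q->s3 s3-p->s4 s3-q->s5 s4-p->s4 s4-q->s4 s5-p->s5 s5-q->s5

Check the first 4 symbols one by one: s0 through s3 record how many have matched `qqqp` so far; any wrong symbol goes to the dead state s5. After all 4 match we enter the accepting sink s4.
        p   q  
>  s0   s5  s1 
   s1   s5  s2 
   s2   s5  s3 
   s3   s4  s5 
 * s4   s4  s4 
   s5   s5  s5 
(> = start, * = accepting)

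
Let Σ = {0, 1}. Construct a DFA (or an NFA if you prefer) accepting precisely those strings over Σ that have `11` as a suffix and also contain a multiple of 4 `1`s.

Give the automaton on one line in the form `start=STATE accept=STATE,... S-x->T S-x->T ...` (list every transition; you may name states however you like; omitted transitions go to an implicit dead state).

Build one automaton per condition and run them in lockstep. The first has 3 states tracking how much of the suffix `11` has currently been matched; the second has 4 states tracking the count of `1`s modulo 4. A product state is a pair (one from each), accepting exactly when both do.
With 12 states:
          0    1  
>  S0     S0   S1 
   S1     S2   S3 
   S2     S2   S4 
   S3     S5   S6 
   S4     S5   S6 
   S5     S5   S7 
   S6     S8   S9 
   S7     S8   S9 
   S8     S8  S10 
 * S9     S0  S11 
   S10    S0  S11 
   S11    S2   S3 
(> = start, * = accepting)

start=S0 accept=S9 S0-0->S0 S0-1->S1 S1-0->S2 S1-1->S3 S2-0->S2 S2-1->S4 S3-0->S5 S3-1->S6 S4-0->S5 S4-1->S6 S5-0->S5 S5-1->S7 S6-0->S8 S6-1->S9 S7-0->S8 S7-1->S9 S8-0->S8 S8-1->S10 S9-0->S0 S9-1->S11 S10-0->S0 S10-1->S11 S11-0->S2 S11-1->S3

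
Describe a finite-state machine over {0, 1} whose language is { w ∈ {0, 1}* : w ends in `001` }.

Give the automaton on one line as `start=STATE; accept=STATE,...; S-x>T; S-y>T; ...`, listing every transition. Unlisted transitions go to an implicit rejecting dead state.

start=s0; accept=s3; s0-0>s1; s0-1>s0; s1-0>s2; s1-1>s0; s2-0>s2; s2-1>s3; s3-0>s1; s3-1>s0

Let each state record the length of the longest suffix of the input read so far that is also a prefix of `001`. s1 means the last symbol is `0`; s2 means the last 2 symbols are `00`; s3 means the last 3 symbols are `001`. Accept only at s3, where the string currently ends in `001`.
4 states suffice.
        0   1  
>  s0   s1  s0 
   s1   s2  s0 
   s2   s2  s3 
 * s3   s1  s0 
(> = start, * = accepting)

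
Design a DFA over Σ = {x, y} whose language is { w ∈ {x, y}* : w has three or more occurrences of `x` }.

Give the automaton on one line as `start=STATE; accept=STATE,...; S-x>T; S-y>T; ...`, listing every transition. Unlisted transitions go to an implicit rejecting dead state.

Only the number of `x`s matters, and only up to 4. Make a chain S0 → S1 → S2 → S3 → S4 advanced by each `x` (with S4 absorbing); every other symbol self-loops. The accepting set is {S3, S4}.
5 states suffice.
        x   y  
>  S0   S1  S0 
   S1   S2  S1 
   S2   S3  S2 
 * S3   S4  S3 
 * S4   S4  S4 
(> = start, * = accepting)

start=S0; accept=S3,S4; S0-x>S1; S0-y>S0; S1-x>S2; S1-y>S1; S2-x>S3; S2-y>S2; S3-x>S4; S3-y>S3; S4-x>S4; S4-y>S4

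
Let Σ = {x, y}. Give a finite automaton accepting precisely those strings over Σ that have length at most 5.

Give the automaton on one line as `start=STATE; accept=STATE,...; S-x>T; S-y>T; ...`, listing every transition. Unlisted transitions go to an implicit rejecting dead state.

Count input length up to 6: every symbol moves from A toward G, which means 'more than 5' and absorbs. Accept from {A, B, C, D, E, F}.
A 7-state machine:
       x  y 
>* A   B  B 
 * B   C  C 
 * C   D  D 
 * D   E  E 
 * E   F  F 
 * F   G  G 
   G   G  G 
(> = start, * = accepting)

start=A; accept=A,B,C,D,E,F; A-x>B; A-y>B; B-x>C; B-y>C; C-x>D; C-y>D; D-x>E; D-y>E; E-x>F; E-y>F; F-x>G; F-y>G; G-x>G; G-y>G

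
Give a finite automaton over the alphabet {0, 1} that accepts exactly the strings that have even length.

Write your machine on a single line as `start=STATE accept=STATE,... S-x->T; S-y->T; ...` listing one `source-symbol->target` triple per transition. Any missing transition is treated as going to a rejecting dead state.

start=A; accept=A; A-0->B; A-1->B; B-0->A; B-1->A

Only the length mod 2 matters, so use a 2-cycle: from any state, every input symbol moves to the next state, wrapping B back to A. Mark A accepting.
With 2 states:
       0  1 
>* A   B  B 
   B   A  A 
(> = start, * = accepting)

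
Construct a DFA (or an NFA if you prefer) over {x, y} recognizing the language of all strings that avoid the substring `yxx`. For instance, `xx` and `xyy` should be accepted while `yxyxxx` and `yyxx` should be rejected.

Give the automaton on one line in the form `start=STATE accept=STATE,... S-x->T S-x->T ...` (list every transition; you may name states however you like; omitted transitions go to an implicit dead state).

start=s0 accept=s0,s1,s2 s0-x->s0 s0-y->s1 s1-x->s2 s1-y->s1 s2-x->s3 s2-y->s1 s3-x->s3 s3-y->s3

Track partial matches of the forbidden pattern `yxx`. State s3 is a dead state reached once `yxx` has occurred; every other state accepts. s0 means no part of `yxx` is currently matched.
With 4 states:
        x   y  
>* s0   s0  s1 
 * s1   s2  s1 
 * s2   s3  s1 
   s3   s3  s3 
(> = start, * = accepting)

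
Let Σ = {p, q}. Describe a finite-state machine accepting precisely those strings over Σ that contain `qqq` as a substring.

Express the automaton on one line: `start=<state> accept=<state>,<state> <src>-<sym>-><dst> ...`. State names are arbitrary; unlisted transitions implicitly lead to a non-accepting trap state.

start=S0 accept=S3 S0-p->S0 S0-q->S1 S1-p->S0 S1-q->S2 S2-p->S0 S2-q->S3 S3-p->S3 S3-q->S3

States S0..S2 record the length of the longest prefix of `qqq` that matches the current input suffix. Reaching S3 means `qqq` has been seen, and we stay there forever. Accept from S3.
A 4-state machine:
        p   q  
>  S0   S0  S1 
   S1   S0  S2 
   S2   S0  S3 
 * S3   S3  S3 
(> = start, * = accepting)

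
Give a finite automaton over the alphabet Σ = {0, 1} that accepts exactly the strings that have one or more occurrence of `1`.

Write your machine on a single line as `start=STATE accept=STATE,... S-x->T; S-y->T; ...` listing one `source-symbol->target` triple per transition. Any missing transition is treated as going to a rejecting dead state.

Only the number of `1`s matters, and only up to 2. Make a chain q0 → q1 → q2 advanced by each `1` (with q2 absorbing); every other symbol self-loops. The accepting set is {q1, q2}.
3 states suffice.
        0   1  
>  q0   q0  q1 
 * q1   q1  q2 
 * q2   q2  q2 
(> = start, * = accepting)

start=q0; accept=q1,q2; q0-0->q0; q0-1->q1; q1-0->q1; q1-1->q2; q2-0->q2; q2-1->q2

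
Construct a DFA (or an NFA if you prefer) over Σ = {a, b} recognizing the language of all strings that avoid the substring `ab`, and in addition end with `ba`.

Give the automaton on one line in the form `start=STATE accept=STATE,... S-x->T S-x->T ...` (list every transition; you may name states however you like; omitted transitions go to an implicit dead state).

Handle the two conditions separately and then intersect. One (3 states) tracks partial matches of the forbidden pattern `ab`; the other (3 states) tracks how much of the suffix `ba` has currently been matched. Each combined state is a pair, one component from each; accept when both components accept.
7 states suffice.
        a   b  
>  q0   q1  q2 
   q1   q1  q3 
   q2   q4  q2 
   q3   q5  q3 
 * q4   q1  q3 
   q5   q6  q3 
   q6   q6  q3 
(> = start, * = accepting)

start=q0 accept=q4 q0-a->q1 q0-b->q2 q1-a->q1 q1-b->q3 q2-a->q4 q2-b->q2 q3-a->q5 q3-b->q3 q4-a->q1 q4-b->q3 q5-a->q6 q5-b->q3 q6-a->q6 q6-b->q3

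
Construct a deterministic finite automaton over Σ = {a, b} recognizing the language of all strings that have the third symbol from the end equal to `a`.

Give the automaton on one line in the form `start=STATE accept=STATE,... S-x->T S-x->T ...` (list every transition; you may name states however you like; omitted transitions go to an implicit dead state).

A DFA must remember the last 3 symbols (since which symbol is third-to-last isn't known until the input ends). Use one state per possible window of the last ≤3 symbols; accept from those whose window starts with `a`.
15 states suffice.
          a    b  
>  q0     q1   q2 
   q1     q3   q4 
   q2     q5   q6 
   q3     q7   q8 
   q4     q9  q10 
   q5    q11  q12 
   q6    q13  q14 
 * q7     q7   q8 
 * q8     q9  q10 
 * q9    q11  q12 
 * q10   q13  q14 
   q11    q7   q8 
   q12    q9  q10 
   q13   q11  q12 
   q14   q13  q14 
(> = start, * = accepting)

start=q0 accept=q7,q8,q9,q10 q0-a->q1 q0-b->q2 q1-a->q3 q1-b->q4 q2-a->q5 q2-b->q6 q3-a->q7 q3-b->q8 q4-a->q9 q4-b->q10 q5-a->q11 q5-b->q12 q6-a->q13 q6-b->q14 q7-a->q7 q7-b->q8 q8-a->q9 q8-b->q10 q9-a->q11 q9-b->q12 q10-a->q13 q10-b->q14 q11-a->q7 q11-b->q8 q12-a->q9 q12-b->q10 q13-a->q11 q13-b->q12 q14-a->q13 q14-b->q14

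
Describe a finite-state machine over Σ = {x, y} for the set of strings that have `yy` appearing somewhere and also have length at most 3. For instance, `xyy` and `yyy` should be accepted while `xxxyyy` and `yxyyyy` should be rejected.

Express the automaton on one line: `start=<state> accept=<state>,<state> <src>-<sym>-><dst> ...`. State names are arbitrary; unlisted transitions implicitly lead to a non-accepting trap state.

start=q0 accept=q5,q8 q0-x->q1 q0-y->q2 q1-x->q3 q1-y->q4 q2-x->q3 q2-y->q5 q3-x->q6 q3-y->q7 q4-x->q6 q4-y->q8 q5-x->q8 q5-y->q8 q6-x->q9 q6-y->q10 q7-x->q9 q7-y->q11 q8-x->q11 q8-y->q11 q9-x->q9 q9-y->q10 q10-x->q9 q10-y->q11 q11-x->q11 q11-y->q11

Run two small machines in parallel and take their product. One (3 states) tracks whether and how much of `yy` has been seen; the other (5 states) tracks the input length, saturating at 4. Each combined state is a pair, one component from each; accept when both components accept.
A 12-state machine:
          x    y  
>  q0     q1   q2 
   q1     q3   q4 
   q2     q3   q5 
   q3     q6   q7 
   q4     q6   q8 
 * q5     q8   q8 
   q6     q9  q10 
   q7     q9  q11 
 * q8    q11  q11 
   q9     q9  q10 
   q10    q9  q11 
   q11   q11  q11 
(> = start, * = accepting)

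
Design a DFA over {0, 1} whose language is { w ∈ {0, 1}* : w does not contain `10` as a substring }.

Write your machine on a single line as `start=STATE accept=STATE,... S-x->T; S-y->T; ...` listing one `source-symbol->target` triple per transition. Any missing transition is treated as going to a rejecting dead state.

This is the complement of 'contains `10`'. Use the same substring-matching states — s0 through s2 holding how much of `10` has just been matched — but flip the accepting set: everything except the trap s2 accepts.
A 3-state machine:
        0   1  
>* s0   s0  s1 
 * s1   s2  s1 
   s2   s2  s2 
(> = start, * = accepting)

start=s0; accept=s0,s1; s0-0->s0; s0-1->s1; s1-0->s2; s1-1->s1; s2-0->s2; s2-1->s2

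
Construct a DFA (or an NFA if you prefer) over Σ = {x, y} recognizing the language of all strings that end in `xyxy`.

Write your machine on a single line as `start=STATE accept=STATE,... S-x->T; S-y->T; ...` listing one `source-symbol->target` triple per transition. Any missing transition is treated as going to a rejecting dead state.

Let each state record the length of the longest suffix of the input read so far that is also a prefix of `xyxy`. B means the last symbol is `x`; C means the last 2 symbols are `xy`; D means the last 3 symbols are `xyx`; E means the last 4 symbols are `xyxy`. Accept only at E, where the string currently ends in `xyxy`.
5 states suffice.
       x  y 
>  A   B  A 
   B   B  C 
   C   D  A 
   D   B  E 
 * E   D  A 
(> = start, * = accepting)

start=A; accept=E; A-x->B; A-y->A; B-x->B; B-y->C; C-x->D; C-y->A; D-x->B; D-y->E; E-x->D; E-y->A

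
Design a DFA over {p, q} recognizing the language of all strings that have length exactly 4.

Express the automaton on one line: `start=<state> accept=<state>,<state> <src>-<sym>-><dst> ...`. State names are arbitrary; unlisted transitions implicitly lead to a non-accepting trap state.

start=S0 accept=S4 S0-p->S1 S0-q->S1 S1-p->S2 S1-q->S2 S2-p->S3 S2-q->S3 S3-p->S4 S3-q->S4 S4-p->S5 S4-q->S5 S5-p->S5 S5-q->S5

Count input length up to 5: every symbol moves from S0 toward S5, which means 'more than 4' and absorbs. Accept from {S4}.
        p   q  
>  S0   S1  S1 
   S1   S2  S2 
   S2   S3  S3 
   S3   S4  S4 
 * S4   S5  S5 
   S5   S5  S5 
(> = start, * = accepting)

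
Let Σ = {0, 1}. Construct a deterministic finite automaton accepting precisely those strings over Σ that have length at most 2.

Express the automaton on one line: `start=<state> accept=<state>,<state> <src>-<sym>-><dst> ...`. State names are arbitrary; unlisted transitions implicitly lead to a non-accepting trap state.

We only need to distinguish lengths 0, 1, …, 2, and '>2'. Chain q0 → q1 → q2 → q3 on every symbol, with q3 looping. Accepting states: {q0, q1, q2}.
4 states suffice.
        0   1  
>* q0   q1  q1 
 * q1   q2  q2 
 * q2   q3  q3 
   q3   q3  q3 
(> = start, * = accepting)

start=q0 accept=q0,q1,q2 q0-0->q1 q0-1->q1 q1-0->q2 q1-1->q2 q2-0->q3 q2-1->q3 q3-0->q3 q3-1->q3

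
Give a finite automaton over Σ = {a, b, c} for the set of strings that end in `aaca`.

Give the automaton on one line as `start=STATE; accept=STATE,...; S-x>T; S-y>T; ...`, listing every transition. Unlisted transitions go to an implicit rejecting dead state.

start=q0; accept=q4; q0-a>q1; q0-b>q0; q0-c>q0; q1-a>q2; q1-b>q0; q1-c>q0; q2-a>q2; q2-b>q0; q2-c>q3; q3-a>q4; q3-b>q0; q3-c>q0; q4-a>q2; q4-b>q0; q4-c>q0

Let each state record the length of the longest suffix of the input read so far that is also a prefix of `aaca`. q1 means the last symbol is `a`; q2 means the last 2 symbols are `aa`; q3 means the last 3 symbols are `aac`; q4 means the last 4 symbols are `aaca`. Accept only at q4, where the string currently ends in `aaca`.
With 5 states:
        a   b   c  
>  q0   q1  q0  q0 
   q1   q2  q0  q0 
   q2   q2  q0  q3 
   q3   q4  q0  q0 
 * q4   q2  q0  q0 
(> = start, * = accepting)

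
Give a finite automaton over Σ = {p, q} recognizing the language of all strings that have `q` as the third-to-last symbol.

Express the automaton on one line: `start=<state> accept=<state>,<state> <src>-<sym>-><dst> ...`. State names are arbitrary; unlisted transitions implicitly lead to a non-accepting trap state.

Because acceptance depends on a position counted from the end, the machine has to buffer the most recent 3 symbols. Make each state the string of the last up-to-3 symbols read; on input `x` shift the window left and append `x`. Accept when the buffered window has length 3 and begins with `q`.
15 states suffice.
       p  q 
>  A   B  C 
   B   D  E 
   C   F  G 
   D   H  I 
   E   J  K 
   F   L  M 
   G   N  O 
   H   H  I 
   I   J  K 
   J   L  M 
   K   N  O 
 * L   H  I 
 * M   J  K 
 * N   L  M 
 * O   N  O 
(> = start, * = accepting)

start=A accept=L,M,N,O A-p->B A-q->C B-p->D B-q->E C-p->F C-q->G D-p->H D-q->I E-p->J E-q->K F-p->L F-q->M G-p->N G-q->O H-p->H H-q->I I-p->J I-q->K J-p->L J-q->M K-p->N K-q->O L-p->H L-q->I M-p->J M-q->K N-p->L N-q->M O-p->N O-q->O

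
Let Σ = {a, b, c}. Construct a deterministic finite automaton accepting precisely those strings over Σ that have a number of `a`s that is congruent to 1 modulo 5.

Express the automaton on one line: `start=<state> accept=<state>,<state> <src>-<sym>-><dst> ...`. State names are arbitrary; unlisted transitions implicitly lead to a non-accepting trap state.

The only thing that matters is how many `a`s have appeared, reduced mod 5. Use one state per residue: q0 for 0, …, q4 for 4. Reading `a` moves to the next residue; anything else stays put. q1 is accepting.
A 5-state machine:
        a   b   c  
>  q0   q1  q0  q0 
 * q1   q2  q1  q1 
   q2   q3  q2  q2 
   q3   q4  q3  q3 
   q4   q0  q4  q4 
(> = start, * = accepting)

start=q0 accept=q1 q0-a->q1 q0-b->q0 q0-c->q0 q1-a->q2 q1-b->q1 q1-c->q1 q2-a->q3 q2-b->q2 q2-c->q2 q3-a->q4 q3-b->q3 q3-c->q3 q4-a->q0 q4-b->q4 q4-c->q4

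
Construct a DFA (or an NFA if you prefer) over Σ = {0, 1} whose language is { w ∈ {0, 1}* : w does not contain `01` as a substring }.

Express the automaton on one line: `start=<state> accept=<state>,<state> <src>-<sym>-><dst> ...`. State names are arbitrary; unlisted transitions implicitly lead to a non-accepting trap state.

Track partial matches of the forbidden pattern `01`. State S2 is a dead state reached once `01` has occurred; every other state accepts. S0 means no part of `01` is currently matched.
        0   1  
>* S0   S1  S0 
 * S1   S1  S2 
   S2   S2  S2 
(> = start, * = accepting)

start=S0 accept=S0,S1 S0-0->S1 S0-1->S0 S1-0->S1 S1-1->S2 S2-0->S2 S2-1->S2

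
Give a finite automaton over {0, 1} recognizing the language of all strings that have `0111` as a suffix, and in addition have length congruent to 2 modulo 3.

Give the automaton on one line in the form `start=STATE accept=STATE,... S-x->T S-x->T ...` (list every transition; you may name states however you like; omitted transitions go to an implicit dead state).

start=A accept=G A-0->B A-1->B B-0->C B-1->D C-0->A C-1->E D-0->A D-1->A E-0->B E-1->F F-0->C F-1->G G-0->A G-1->A

Handle the two conditions separately and then intersect. The first has 5 states tracking how much of the suffix `0111` has currently been matched; the second has 3 states tracking the input length modulo 3. A product state is a pair (one from each), accepting exactly when both do. Equivalent product states are then merged.
7 states suffice.
       0  1 
>  A   B  B 
   B   C  D 
   C   A  E 
   D   A  A 
   E   B  F 
   F   C  G 
 * G   A  A 
(> = start, * = accepting)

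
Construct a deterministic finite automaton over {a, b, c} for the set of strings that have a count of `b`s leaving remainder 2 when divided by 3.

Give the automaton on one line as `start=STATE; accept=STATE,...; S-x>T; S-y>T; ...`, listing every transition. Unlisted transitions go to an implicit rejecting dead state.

start=s0; accept=s2; s0-a>s0; s0-b>s1; s0-c>s0; s1-a>s1; s1-b>s2; s1-c>s1; s2-a>s2; s2-b>s0; s2-c>s2

The only thing that matters is how many `b`s have appeared, reduced mod 3. Use one state per residue: s0 for 0, …, s2 for 2. Reading `b` moves to the next residue; anything else stays put. s2 is accepting.
With 3 states:
        a   b   c  
>  s0   s0  s1  s0 
   s1   s1  s2  s1 
 * s2   s2  s0  s2 
(> = start, * = accepting)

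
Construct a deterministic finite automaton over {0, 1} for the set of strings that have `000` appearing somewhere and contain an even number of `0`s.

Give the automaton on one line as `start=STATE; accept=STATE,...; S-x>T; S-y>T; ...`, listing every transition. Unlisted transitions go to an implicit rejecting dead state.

Run two small machines in parallel and take their product. One (4 states) tracks whether and how much of `000` has been seen; the other (2 states) tracks the count of `0`s modulo 2. Each combined state is a pair, one component from each; accept when both components accept.
8 states suffice.
        0   1  
>  q0   q1  q0 
   q1   q2  q3 
   q2   q4  q0 
   q3   q5  q3 
   q4   q6  q4 
   q5   q7  q0 
 * q6   q4  q6 
   q7   q6  q3 
(> = start, * = accepting)

start=q0; accept=q6; q0-0>q1; q0-1>q0; q1-0>q2; q1-1>q3; q2-0>q4; q2-1>q0; q3-0>q5; q3-1>q3; q4-0>q6; q4-1>q4; q5-0>q7; q5-1>q0; q6-0>q4; q6-1>q6; q7-0>q6; q7-1>q3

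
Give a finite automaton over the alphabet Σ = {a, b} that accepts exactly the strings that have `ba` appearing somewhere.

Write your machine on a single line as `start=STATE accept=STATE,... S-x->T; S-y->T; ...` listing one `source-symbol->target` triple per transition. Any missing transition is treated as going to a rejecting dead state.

start=S0; accept=S2; S0-a->S0; S0-b->S1; S1-a->S2; S1-b->S1; S2-a->S2; S2-b->S2

States S0..S1 record the length of the longest prefix of `ba` that matches the current input suffix. Reaching S2 means `ba` has been seen, and we stay there forever. Accept from S2.
        a   b  
>  S0   S0  S1 
   S1   S2  S1 
 * S2   S2  S2 
(> = start, * = accepting)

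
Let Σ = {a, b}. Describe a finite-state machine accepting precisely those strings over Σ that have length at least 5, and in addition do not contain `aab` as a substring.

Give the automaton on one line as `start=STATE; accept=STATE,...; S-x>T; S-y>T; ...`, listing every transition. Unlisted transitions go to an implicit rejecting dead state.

start=s0; accept=s13,s14,s15; s0-a>s1; s0-b>s2; s1-a>s3; s1-b>s4; s2-a>s5; s2-b>s4; s3-a>s6; s3-b>s7; s4-a>s8; s4-b>s9; s5-a>s6; s5-b>s9; s6-a>s10; s6-b>s7; s7-a>s7; s7-b>s7; s8-a>s10; s8-b>s11; s9-a>s12; s9-b>s11; s10-a>s13; s10-b>s7; s11-a>s14; s11-b>s15; s12-a>s13; s12-b>s15; s13-a>s13; s13-b>s7; s14-a>s13; s14-b>s15; s15-a>s14; s15-b>s15

Build one automaton per condition and run them in lockstep. One (7 states) tracks the input length, saturating at 6; the other (4 states) tracks partial matches of the forbidden pattern `aab`. Each combined state is a pair, one component from each; accept when both components accept. After merging equivalent states the machine shrinks.
A 16-state machine:
          a    b  
>  s0     s1   s2 
   s1     s3   s4 
   s2     s5   s4 
   s3     s6   s7 
   s4     s8   s9 
   s5     s6   s9 
   s6    s10   s7 
   s7     s7   s7 
   s8    s10  s11 
   s9    s12  s11 
   s10   s13   s7 
   s11   s14  s15 
   s12   s13  s15 
 * s13   s13   s7 
 * s14   s13  s15 
 * s15   s14  s15 
(> = start, * = accepting)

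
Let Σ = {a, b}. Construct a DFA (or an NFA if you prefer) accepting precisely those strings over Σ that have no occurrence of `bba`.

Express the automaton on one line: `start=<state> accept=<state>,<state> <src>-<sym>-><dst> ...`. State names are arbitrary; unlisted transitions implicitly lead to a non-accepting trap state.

Track partial matches of the forbidden pattern `bba`. State S3 is a dead state reached once `bba` has occurred; every other state accepts. S0 means no part of `bba` is currently matched.
4 states suffice.
        a   b  
>* S0   S0  S1 
 * S1   S0  S2 
 * S2   S3  S2 
   S3   S3  S3 
(> = start, * = accepting)

start=S0 accept=S0,S1,S2 S0-a->S0 S0-b->S1 S1-a->S0 S1-b->S2 S2-a->S3 S2-b->S2 S3-a->S3 S3-b->S3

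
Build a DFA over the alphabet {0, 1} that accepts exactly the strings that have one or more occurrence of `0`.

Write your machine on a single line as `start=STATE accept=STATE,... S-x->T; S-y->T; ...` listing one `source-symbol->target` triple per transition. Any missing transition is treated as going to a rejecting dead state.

start=q0; accept=q1,q2; q0-0->q1; q0-1->q0; q1-0->q2; q1-1->q1; q2-0->q2; q2-1->q2

Count `0`s, saturating at 2: state q0 means no `0` yet, q1 means one `0` seen, q2 means more than one. Each `0` increments (capped at q2); other symbols loop. Accept from {q1, q2}.
3 states suffice.
        0   1  
>  q0   q1  q0 
 * q1   q2  q1 
 * q2   q2  q2 
(> = start, * = accepting)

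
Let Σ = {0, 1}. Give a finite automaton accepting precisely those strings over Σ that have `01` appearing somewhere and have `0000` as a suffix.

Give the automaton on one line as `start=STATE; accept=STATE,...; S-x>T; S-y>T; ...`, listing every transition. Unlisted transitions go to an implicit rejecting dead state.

start=s0; accept=s6; s0-0>s1; s0-1>s0; s1-0>s1; s1-1>s2; s2-0>s3; s2-1>s2; s3-0>s4; s3-1>s2; s4-0>s5; s4-1>s2; s5-0>s6; s5-1>s2; s6-0>s6; s6-1>s2

Build one automaton per condition and run them in lockstep. One (3 states) tracks whether and how much of `01` has been seen; the other (5 states) tracks how much of the suffix `0000` has currently been matched. Each combined state is a pair, one component from each; accept when both components accept. Equivalent product states are then merged.
A 7-state machine:
        0   1  
>  s0   s1  s0 
   s1   s1  s2 
   s2   s3  s2 
   s3   s4  s2 
   s4   s5  s2 
   s5   s6  s2 
 * s6   s6  s2 
(> = start, * = accepting)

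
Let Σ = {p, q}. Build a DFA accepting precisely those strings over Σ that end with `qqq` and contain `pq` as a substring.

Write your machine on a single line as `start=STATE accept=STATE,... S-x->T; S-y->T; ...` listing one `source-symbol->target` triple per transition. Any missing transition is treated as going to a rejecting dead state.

start=A; accept=E; A-p->B; A-q->A; B-p->B; B-q->C; C-p->B; C-q->D; D-p->B; D-q->E; E-p->B; E-q->E

Build one automaton per condition and run them in lockstep. One (4 states) tracks how much of the suffix `qqq` has currently been matched; the other (3 states) tracks whether and how much of `pq` has been seen. Each combined state is a pair, one component from each; accept when both components accept. Equivalent product states are then merged.
With 5 states:
       p  q 
>  A   B  A 
   B   B  C 
   C   B  D 
   D   B  E 
 * E   B  E 
(> = start, * = accepting)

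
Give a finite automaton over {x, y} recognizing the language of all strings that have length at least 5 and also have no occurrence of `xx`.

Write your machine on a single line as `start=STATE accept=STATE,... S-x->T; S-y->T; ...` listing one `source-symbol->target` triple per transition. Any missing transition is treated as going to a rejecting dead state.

start=S0; accept=S10,S11; S0-x->S1; S0-y->S2; S1-x->S3; S1-y->S4; S2-x->S5; S2-y->S4; S3-x->S3; S3-y->S3; S4-x->S6; S4-y->S7; S5-x->S3; S5-y->S7; S6-x->S3; S6-y->S8; S7-x->S9; S7-y->S8; S8-x->S10; S8-y->S11; S9-x->S3; S9-y->S11; S10-x->S3; S10-y->S11; S11-x->S10; S11-y->S11

Run two small machines in parallel and take their product. One (7 states) tracks the input length, saturating at 6; the other (3 states) tracks partial matches of the forbidden pattern `xx`. Each combined state is a pair, one component from each; accept when both components accept. Equivalent product states are then merged.
A 12-state machine:
          x    y  
>  S0     S1   S2 
   S1     S3   S4 
   S2     S5   S4 
   S3     S3   S3 
   S4     S6   S7 
   S5     S3   S7 
   S6     S3   S8 
   S7     S9   S8 
   S8    S10  S11 
   S9     S3  S11 
 * S10    S3  S11 
 * S11   S10  S11 
(> = start, * = accepting)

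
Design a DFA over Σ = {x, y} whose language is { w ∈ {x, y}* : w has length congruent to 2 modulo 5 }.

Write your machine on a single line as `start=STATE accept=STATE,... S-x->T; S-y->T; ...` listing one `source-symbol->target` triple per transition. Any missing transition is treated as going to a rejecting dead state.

Count input length modulo 5: every symbol advances one step around the cycle q0 → q1 → q2 → q3 → q4 → q0. Accept at q2.
        x   y  
>  q0   q1  q1 
   q1   q2  q2 
 * q2   q3  q3 
   q3   q4  q4 
   q4   q0  q0 
(> = start, * = accepting)

start=q0; accept=q2; q0-x->q1; q0-y->q1; q1-x->q2; q1-y->q2; q2-x->q3; q2-y->q3; q3-x->q4; q3-y->q4; q4-x->q0; q4-y->q0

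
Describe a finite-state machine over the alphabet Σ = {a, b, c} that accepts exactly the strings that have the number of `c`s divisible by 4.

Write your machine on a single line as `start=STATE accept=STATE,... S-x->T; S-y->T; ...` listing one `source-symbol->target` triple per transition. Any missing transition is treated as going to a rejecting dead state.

The only thing that matters is how many `c`s have appeared, reduced mod 4. Use one state per residue: s0 for 0, …, s3 for 3. Reading `c` moves to the next residue; anything else stays put. s0 is accepting.
With 4 states:
        a   b   c  
>* s0   s0  s0  s1 
   s1   s1  s1  s2 
   s2   s2  s2  s3 
   s3   s3  s3  s0 
(> = start, * = accepting)

start=s0; accept=s0; s0-a->s0; s0-b->s0; s0-c->s1; s1-a->s1; s1-b->s1; s1-c->s2; s2-a->s2; s2-b->s2; s2-c->s3; s3-a->s3; s3-b->s3; s3-c->s0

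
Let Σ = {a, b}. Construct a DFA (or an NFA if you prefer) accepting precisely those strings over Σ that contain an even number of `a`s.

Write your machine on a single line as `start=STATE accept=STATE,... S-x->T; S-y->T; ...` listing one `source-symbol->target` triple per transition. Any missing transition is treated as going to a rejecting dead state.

The only thing that matters is how many `a`s have appeared, reduced mod 2. Use one state per residue: S0 for 0, …, S1 for 1. Reading `a` moves to the next residue; anything else stays put. S0 is accepting.
2 states suffice.
        a   b  
>* S0   S1  S0 
   S1   S0  S1 
(> = start, * = accepting)

start=S0; accept=S0; S0-a->S1; S0-b->S0; S1-a->S0; S1-b->S1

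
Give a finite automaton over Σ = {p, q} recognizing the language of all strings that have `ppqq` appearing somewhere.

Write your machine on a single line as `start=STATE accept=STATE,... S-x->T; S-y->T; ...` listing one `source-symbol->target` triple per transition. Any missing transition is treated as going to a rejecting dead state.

start=S0; accept=S4; S0-p->S1; S0-q->S0; S1-p->S2; S1-q->S0; S2-p->S2; S2-q->S3; S3-p->S1; S3-q->S4; S4-p->S4; S4-q->S4

Track how much of `ppqq` has been matched so far: state S0 is no progress, S4 is the absorbing accept state reached once `ppqq` has occurred. Intermediate states record partial matches; on a mismatch, fall back to the longest reusable overlap.
With 5 states:
        p   q  
>  S0   S1  S0 
   S1   S2  S0 
   S2   S2  S3 
   S3   S1  S4 
 * S4   S4  S4 
(> = start, * = accepting)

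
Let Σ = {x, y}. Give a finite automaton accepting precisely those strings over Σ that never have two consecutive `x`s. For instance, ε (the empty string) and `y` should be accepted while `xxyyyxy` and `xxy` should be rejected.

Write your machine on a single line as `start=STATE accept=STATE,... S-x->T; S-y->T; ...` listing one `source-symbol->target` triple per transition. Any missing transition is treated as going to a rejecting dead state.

Track partial matches of the forbidden pattern `xx`. State s2 is a dead state reached once `xx` has occurred; every other state accepts. s0 means no part of `xx` is currently matched.
With 3 states:
        x   y  
>* s0   s1  s0 
 * s1   s2  s0 
   s2   s2  s2 
(> = start, * = accepting)

start=s0; accept=s0,s1; s0-x->s1; s0-y->s0; s1-x->s2; s1-y->s0; s2-x->s2; s2-y->s2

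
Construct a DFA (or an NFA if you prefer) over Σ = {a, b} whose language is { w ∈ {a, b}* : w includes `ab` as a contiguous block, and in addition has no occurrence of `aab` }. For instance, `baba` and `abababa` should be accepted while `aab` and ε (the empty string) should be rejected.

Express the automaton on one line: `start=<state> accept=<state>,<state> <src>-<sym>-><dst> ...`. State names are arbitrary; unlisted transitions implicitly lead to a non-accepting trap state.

Handle the two conditions separately and then intersect. The first has 3 states tracking whether and how much of `ab` has been seen; the second has 4 states tracking partial matches of the forbidden pattern `aab`. A product state is a pair (one from each), accepting exactly when both do.
A 7-state machine:
        a   b  
>  q0   q1  q0 
   q1   q2  q3 
   q2   q2  q4 
 * q3   q5  q3 
   q4   q4  q4 
 * q5   q6  q3 
 * q6   q6  q4 
(> = start, * = accepting)

start=q0 accept=q3,q5,q6 q0-a->q1 q0-b->q0 q1-a->q2 q1-b->q3 q2-a->q2 q2-b->q4 q3-a->q5 q3-b->q3 q4-a->q4 q4-b->q4 q5-a->q6 q5-b->q3 q6-a->q6 q6-b->q4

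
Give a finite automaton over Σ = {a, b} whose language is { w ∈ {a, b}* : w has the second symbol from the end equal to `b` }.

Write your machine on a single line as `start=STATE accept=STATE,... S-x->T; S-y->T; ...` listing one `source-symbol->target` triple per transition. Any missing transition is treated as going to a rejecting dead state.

A DFA must remember the last 2 symbols (since which symbol is second-to-last isn't known until the input ends). Use one state per possible window of the last ≤2 symbols; accept from those whose window starts with `b`.
7 states suffice.
        a   b  
>  s0   s1  s2 
   s1   s3  s4 
   s2   s5  s6 
   s3   s3  s4 
   s4   s5  s6 
 * s5   s3  s4 
 * s6   s5  s6 
(> = start, * = accepting)

start=s0; accept=s5,s6; s0-a->s1; s0-b->s2; s1-a->s3; s1-b->s4; s2-a->s5; s2-b->s6; s3-a->s3; s3-b->s4; s4-a->s5; s4-b->s6; s5-a->s3; s5-b->s4; s6-a->s5; s6-b->s6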